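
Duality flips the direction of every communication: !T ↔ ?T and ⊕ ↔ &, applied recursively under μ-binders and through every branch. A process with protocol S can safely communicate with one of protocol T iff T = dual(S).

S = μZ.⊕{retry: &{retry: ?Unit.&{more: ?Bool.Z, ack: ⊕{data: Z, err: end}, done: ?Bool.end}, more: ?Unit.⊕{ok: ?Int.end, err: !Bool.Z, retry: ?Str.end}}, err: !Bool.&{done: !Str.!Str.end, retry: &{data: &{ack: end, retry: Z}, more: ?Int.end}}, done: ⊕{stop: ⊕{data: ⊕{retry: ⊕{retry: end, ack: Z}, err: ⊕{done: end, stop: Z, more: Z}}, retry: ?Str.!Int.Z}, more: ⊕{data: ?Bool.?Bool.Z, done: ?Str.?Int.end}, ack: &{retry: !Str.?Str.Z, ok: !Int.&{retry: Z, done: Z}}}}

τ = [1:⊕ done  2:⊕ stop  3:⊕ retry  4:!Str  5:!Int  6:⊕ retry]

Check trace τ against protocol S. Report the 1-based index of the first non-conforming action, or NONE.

4

[1] ⊕ done  ✓  now at ⊕{stop: ⊕{data: ⊕{retry: ⊕{retry: end, ack: μZ.…}, err: ⊕{done: end, stop: μZ.…, more: μZ.…}}, retry: ?Str.!Int.μZ.…}, more: ⊕{data: ?Bool.?Bool.μZ.…, done: ?Str.?Int.end}, ack: &{retry: !Str.?Str.μZ.…, ok: !Int.&{retry: μZ.…, done: μZ.…}}}
[2] ⊕ stop  ✓  now at ⊕{data: ⊕{retry: ⊕{retry: end, ack: μZ.…}, err: ⊕{done: end, stop: μZ.…, more: μZ.…}}, retry: ?Str.!Int.μZ.…}
[3] ⊕ retry  ✓  now at ?Str.!Int.μZ.…
[4] got !Str, protocol expects ?Str  ✗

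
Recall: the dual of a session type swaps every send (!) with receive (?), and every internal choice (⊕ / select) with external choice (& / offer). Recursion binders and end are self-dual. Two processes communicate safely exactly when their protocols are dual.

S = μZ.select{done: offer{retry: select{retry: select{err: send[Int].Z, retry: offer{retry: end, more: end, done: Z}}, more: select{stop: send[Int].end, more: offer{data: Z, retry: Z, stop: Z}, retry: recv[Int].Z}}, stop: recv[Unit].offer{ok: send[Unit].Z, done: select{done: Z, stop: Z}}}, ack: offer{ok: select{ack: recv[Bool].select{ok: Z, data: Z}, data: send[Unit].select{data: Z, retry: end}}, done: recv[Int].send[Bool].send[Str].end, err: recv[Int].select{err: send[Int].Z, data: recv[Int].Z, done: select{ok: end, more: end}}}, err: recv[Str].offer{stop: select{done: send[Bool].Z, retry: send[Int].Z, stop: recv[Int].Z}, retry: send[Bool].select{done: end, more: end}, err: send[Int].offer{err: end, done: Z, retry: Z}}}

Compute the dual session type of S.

μZ.offer{done: select{retry: offer{retry: offer{err: recv[Int].Z, retry: select{retry: end, more: end, done: Z}}, more: offer{stop: recv[Int].end, more: select{data: Z, retry: Z, stop: Z}, retry: send[Int].Z}}, stop: send[Unit].select{ok: recv[Unit].Z, done: offer{done: Z, stop: Z}}}, ack: select{ok: offer{ack: send[Bool].offer{ok: Z, data: Z}, data: recv[Unit].offer{data: Z, retry: end}}, done: send[Int].recv[Bool].recv[Str].end, err: send[Int].offer{err: recv[Int].Z, data: send[Int].Z, done: offer{ok: end, more: end}}}, err: send[Str].select{stop: offer{done: recv[Bool].Z, retry: recv[Int].Z, stop: send[Int].Z}, retry: recv[Bool].offer{done: end, more: end}, err: recv[Int].select{err: end, done: Z, retry: Z}}}

μZ ↦ μZ  (rec unchanged)
  select{done,ack,err} ↦ offer{done,ack,err}  (⊕→&)
    case done:
      offer{retry,stop} ↦ select{retry,stop}  (external→internal)
        case retry:
          select{retry,more} ↦ offer{retry,more}  (⊕→&)
            case retry:
              select{err,retry} ↦ offer{err,retry}  (⊕→&)
                case err:
                  send[Int] ↦ recv[Int]
                    dual(Z) = Z
                case retry:
                  offer{retry,more,done} ↦ select{retry,more,done}  (external→internal)
                    case retry:
                      dual(end) = end
                    case more:
                      dual(end) = end
                    case done:
                      dual(Z) = Z
            case more:
              select{stop,more,retry} ↦ offer{stop,more,retry}  (⊕→&)
                case stop:
                  send[Int] ↦ recv[Int]
                    dual(end) = end
                case more:
                  offer{data,retry,stop} ↦ select{data,retry,stop}  (external→internal)
                    case data:
                      dual(Z) = Z
                    case retry:
                      dual(Z) = Z
                    case stop:
                      dual(Z) = Z
                case retry:
                  recv[Int] ↦ send[Int]
                    dual(Z) = Z
        case stop:
          recv[Unit] ↦ send[Unit]
            offer{ok,done} ↦ select{ok,done}  (external→internal)
              case ok:
                send[Unit] ↦ recv[Unit]
                  dual(Z) = Z
              case done:
                select{done,stop} ↦ offer{done,stop}  (⊕→&)
                  case done:
                    dual(Z) = Z
                  case stop:
                    dual(Z) = Z
    case ack:
      offer{ok,done,err} ↦ select{ok,done,err}  (external→internal)
        case ok:
          select{ack,data} ↦ offer{ack,data}  (⊕→&)
            case ack:
              recv[Bool] ↦ send[Bool]
                select{ok,data} ↦ offer{ok,data}  (⊕→&)
                  case ok:
                    dual(Z) = Z
                  case data:
                    dual(Z) = Z
            case data:
              send[Unit] ↦ recv[Unit]
                select{data,retry} ↦ offer{data,retry}  (⊕→&)
                  case data:
                    dual(Z) = Z
                  case retry:
                    dual(end) = end
        case done:
          recv[Int] ↦ send[Int]
            send[Bool] ↦ recv[Bool]
              send[Str] ↦ recv[Str]
                dual(end) = end
        case err:
          recv[Int] ↦ send[Int]
            select{err,data,done} ↦ offer{err,data,done}  (⊕→&)
              case err:
                send[Int] ↦ recv[Int]
                  dual(Z) = Z
              case data:
                recv[Int] ↦ send[Int]
                  dual(Z) = Z
              case done:
                select{ok,more} ↦ offer{ok,more}  (⊕→&)
                  case ok:
                    dual(end) = end
                  case more:
                    dual(end) = end
    case err:
      recv[Str] ↦ send[Str]
        offer{stop,retry,err} ↦ select{stop,retry,err}  (external→internal)
          case stop:
            select{done,retry,stop} ↦ offer{done,retry,stop}  (⊕→&)
              case done:
                send[Bool] ↦ recv[Bool]
                  dual(Z) = Z
              case retry:
                send[Int] ↦ recv[Int]
                  dual(Z) = Z
              case stop:
                recv[Int] ↦ send[Int]
                  dual(Z) = Z
          case retry:
            send[Bool] ↦ recv[Bool]
              select{done,more} ↦ offer{done,more}  (⊕→&)
                case done:
                  dual(end) = end
                case more:
                  dual(end) = end
          case err:
            send[Int] ↦ recv[Int]
              offer{err,done,retry} ↦ select{err,done,retry}  (external→internal)
                case err:
                  dual(end) = end
                case done:
                  dual(Z) = Z
                case retry:
                  dual(Z) = Z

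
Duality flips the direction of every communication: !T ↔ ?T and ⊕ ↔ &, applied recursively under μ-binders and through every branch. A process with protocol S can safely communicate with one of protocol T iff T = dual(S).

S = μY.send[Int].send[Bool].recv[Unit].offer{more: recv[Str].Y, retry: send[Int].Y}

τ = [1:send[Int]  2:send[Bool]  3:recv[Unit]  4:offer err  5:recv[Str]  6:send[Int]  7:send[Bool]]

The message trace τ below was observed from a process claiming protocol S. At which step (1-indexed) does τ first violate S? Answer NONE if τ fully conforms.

4

@1 send[Int]  ok  residual = send[Bool].recv[Unit].offer{more: recv[Str].μY.…, retry: send[Int].μY.…}
@2 send[Bool]  ok  residual = recv[Unit].offer{more: recv[Str].μY.…, retry: send[Int].μY.…}
@3 recv[Unit]  ok  residual = offer{more: recv[Str].μY.…, retry: send[Int].μY.…}
@4 got offer err, protocol expects offer more or offer retry  ✗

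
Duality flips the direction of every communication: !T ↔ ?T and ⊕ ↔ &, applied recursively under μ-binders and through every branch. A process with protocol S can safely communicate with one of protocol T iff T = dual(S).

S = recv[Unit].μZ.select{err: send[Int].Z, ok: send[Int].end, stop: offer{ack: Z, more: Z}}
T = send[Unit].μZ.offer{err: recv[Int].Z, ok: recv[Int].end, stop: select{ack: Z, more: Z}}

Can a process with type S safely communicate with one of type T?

recv[Unit] ‖ send[Unit]  match
  μZ ‖ μZ  match (μ self-dual)
    select{err,ok,stop} ‖ offer{err,ok,stop}  match same labels
      case err:
        send[Int] ‖ recv[Int]  match
          Z ‖ Z  match
      case ok:
        send[Int] ‖ recv[Int]  match
          end ‖ end  match
      case stop:
        offer{ack,more} ‖ select{ack,more}  match same labels
          case ack:
            Z ‖ Z  match
          case more:
            Z ‖ Z  match

YES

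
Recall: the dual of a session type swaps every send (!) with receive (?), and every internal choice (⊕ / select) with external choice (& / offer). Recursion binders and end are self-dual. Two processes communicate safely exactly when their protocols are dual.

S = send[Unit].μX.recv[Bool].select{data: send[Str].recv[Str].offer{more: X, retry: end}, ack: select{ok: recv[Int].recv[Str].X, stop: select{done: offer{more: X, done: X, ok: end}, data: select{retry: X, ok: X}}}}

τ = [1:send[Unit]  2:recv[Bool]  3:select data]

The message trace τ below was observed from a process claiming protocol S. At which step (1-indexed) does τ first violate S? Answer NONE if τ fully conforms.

NONE

[1] send[Unit]  ok  now at μX.…
[2] recv[Bool]  ok  now at select{data: send[Str].recv[Str].offer{more: μX.…, retry: end}, ack: select{ok: recv[Int].recv[Str].μX.…, stop: select{done: offer{more: μX.…, done: μX.…, ok: end}, data: select{retry: μX.…, ok: μX.…}}}}
[3] select data  ok  now at send[Str].recv[Str].offer{more: μX.…, retry: end}
τ conforms to S (length 3)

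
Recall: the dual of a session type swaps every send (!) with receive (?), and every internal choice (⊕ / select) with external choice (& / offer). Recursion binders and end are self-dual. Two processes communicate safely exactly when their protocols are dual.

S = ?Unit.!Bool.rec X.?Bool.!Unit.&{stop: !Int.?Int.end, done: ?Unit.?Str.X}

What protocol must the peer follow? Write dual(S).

!Unit.?Bool.rec X.!Bool.?Unit.+{stop: ?Int.!Int.end, done: !Unit.!Str.X}

?Unit = !Unit
  !Bool = ?Bool
    rec X = rec X  (μ self-dual)
      ?Bool = !Bool
        !Unit = ?Unit
          &{stop,done} = +{stop,done}  (offer→select)
            • stop:
              !Int = ?Int
                ?Int = !Int
                  end ↦ end
            • done:
              ?Unit = !Unit
                ?Str = !Str
                  X ↦ X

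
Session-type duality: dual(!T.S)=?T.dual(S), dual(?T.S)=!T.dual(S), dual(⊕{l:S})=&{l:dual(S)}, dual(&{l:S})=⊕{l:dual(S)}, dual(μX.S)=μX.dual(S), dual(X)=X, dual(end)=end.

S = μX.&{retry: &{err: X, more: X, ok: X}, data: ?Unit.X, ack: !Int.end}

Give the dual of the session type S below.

μX = μX  (binder kept)
  &{retry,data,ack} = ⊕{retry,data,ack}  (offer→select)
    case retry:
      &{err,more,ok} = ⊕{err,more,ok}  (offer→select)
        case err:
          X ↦ X
        case more:
          X ↦ X
        case ok:
          X ↦ X
    case data:
      ?Unit = !Unit
        X ↦ X
    case ack:
      !Int = ?Int
        end ↦ end

μX.⊕{retry: ⊕{err: X, more: X, ok: X}, data: !Unit.X, ack: ?Int.end}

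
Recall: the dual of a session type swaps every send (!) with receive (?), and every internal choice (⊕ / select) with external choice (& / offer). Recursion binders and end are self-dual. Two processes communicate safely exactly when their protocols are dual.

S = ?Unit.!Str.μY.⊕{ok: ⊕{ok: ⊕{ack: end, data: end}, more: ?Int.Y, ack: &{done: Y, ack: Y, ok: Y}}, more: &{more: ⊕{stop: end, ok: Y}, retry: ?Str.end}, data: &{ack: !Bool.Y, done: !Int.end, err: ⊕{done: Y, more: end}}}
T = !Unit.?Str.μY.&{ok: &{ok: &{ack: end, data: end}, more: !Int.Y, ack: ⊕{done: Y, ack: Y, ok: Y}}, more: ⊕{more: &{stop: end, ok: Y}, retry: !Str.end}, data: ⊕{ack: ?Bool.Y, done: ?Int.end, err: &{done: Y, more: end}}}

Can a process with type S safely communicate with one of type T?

?Unit | !Unit  match
  !Str | ?Str  match
    μY | μY  match (μ self-dual)
      ⊕{ok,more,data} | &{ok,more,data}  match same labels
        [ok]
          ⊕{ok,more,ack} | &{ok,more,ack}  match same labels
            [ok]
              ⊕{ack,data} | &{ack,data}  match same labels
                [ack]
                  end | end  match
                [data]
                  end | end  match
            [more]
              ?Int | !Int  match
                Y | Y  match
            [ack]
              &{done,ack,ok} | ⊕{done,ack,ok}  match same labels
                [done]
                  Y | Y  match
                [ack]
                  Y | Y  match
                [ok]
                  Y | Y  match
        [more]
          &{more,retry} | ⊕{more,retry}  match same labels
            [more]
              ⊕{stop,ok} | &{stop,ok}  match same labels
                [stop]
                  end | end  match
                [ok]
                  Y | Y  match
            [retry]
              ?Str | !Str  match
                end | end  match
        [data]
          &{ack,done,err} | ⊕{ack,done,err}  match same labels
            [ack]
              !Bool | ?Bool  match
                Y | Y  match
            [done]
              !Int | ?Int  match
                end | end  match
            [err]
              ⊕{done,more} | &{done,more}  match same labels
                [done]
                  Y | Y  match
                [more]
                  end | end  match

YES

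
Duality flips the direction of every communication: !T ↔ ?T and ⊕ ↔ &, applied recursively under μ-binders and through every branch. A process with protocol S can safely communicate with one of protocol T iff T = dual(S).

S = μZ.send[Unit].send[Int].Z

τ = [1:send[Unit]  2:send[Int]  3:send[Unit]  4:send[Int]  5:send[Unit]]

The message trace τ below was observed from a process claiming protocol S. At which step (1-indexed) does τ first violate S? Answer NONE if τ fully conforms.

step 1: send[Unit]  ok  now at send[Int].μZ.…
step 2: send[Int]  ok  now at μZ.…
step 3: send[Unit]  ok  now at send[Int].μZ.…
step 4: send[Int]  ok  now at μZ.…
step 5: send[Unit]  ok  now at send[Int].μZ.…
τ conforms to S (length 5)

NONE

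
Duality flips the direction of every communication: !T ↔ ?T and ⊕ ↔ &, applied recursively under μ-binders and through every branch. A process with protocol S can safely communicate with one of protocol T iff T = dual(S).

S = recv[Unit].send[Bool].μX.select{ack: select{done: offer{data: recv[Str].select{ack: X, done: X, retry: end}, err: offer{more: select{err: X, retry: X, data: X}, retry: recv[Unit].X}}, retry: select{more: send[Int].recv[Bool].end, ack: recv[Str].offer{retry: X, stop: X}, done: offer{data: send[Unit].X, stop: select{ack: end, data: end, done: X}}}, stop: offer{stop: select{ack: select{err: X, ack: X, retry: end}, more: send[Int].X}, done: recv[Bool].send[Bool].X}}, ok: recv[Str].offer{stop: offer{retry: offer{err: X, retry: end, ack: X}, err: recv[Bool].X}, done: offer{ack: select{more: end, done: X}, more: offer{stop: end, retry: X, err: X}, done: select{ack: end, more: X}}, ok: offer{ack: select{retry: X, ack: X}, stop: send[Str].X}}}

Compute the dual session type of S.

recv[Unit] ↦ send[Unit]
  send[Bool] ↦ recv[Bool]
    μX ↦ μX  (binder kept)
      select{ack,ok} ↦ offer{ack,ok}  (internal→external)
        • ack:
          select{done,retry,stop} ↦ offer{done,retry,stop}  (internal→external)
            • done:
              offer{data,err} ↦ select{data,err}  (&→⊕)
                • data:
                  recv[Str] ↦ send[Str]
                    select{ack,done,retry} ↦ offer{ack,done,retry}  (internal→external)
                      • ack:
                        X self-dual
                      • done:
                        X self-dual
                      • retry:
                        end self-dual
                • err:
                  offer{more,retry} ↦ select{more,retry}  (&→⊕)
                    • more:
                      select{err,retry,data} ↦ offer{err,retry,data}  (internal→external)
                        • err:
                          X self-dual
                        • retry:
                          X self-dual
                        • data:
                          X self-dual
                    • retry:
                      recv[Unit] ↦ send[Unit]
                        X self-dual
            • retry:
              select{more,ack,done} ↦ offer{more,ack,done}  (internal→external)
                • more:
                  send[Int] ↦ recv[Int]
                    recv[Bool] ↦ send[Bool]
                      end self-dual
                • ack:
                  recv[Str] ↦ send[Str]
                    offer{retry,stop} ↦ select{retry,stop}  (&→⊕)
                      • retry:
                        X self-dual
                      • stop:
                        X self-dual
                • done:
                  offer{data,stop} ↦ select{data,stop}  (&→⊕)
                    • data:
                      send[Unit] ↦ recv[Unit]
                        X self-dual
                    • stop:
                      select{ack,data,done} ↦ offer{ack,data,done}  (internal→external)
                        • ack:
                          end self-dual
                        • data:
                          end self-dual
                        • done:
                          X self-dual
            • stop:
              offer{stop,done} ↦ select{stop,done}  (&→⊕)
                • stop:
                  select{ack,more} ↦ offer{ack,more}  (internal→external)
                    • ack:
                      select{err,ack,retry} ↦ offer{err,ack,retry}  (internal→external)
                        • err:
                          X self-dual
                        • ack:
                          X self-dual
                        • retry:
                          end self-dual
                    • more:
                      send[Int] ↦ recv[Int]
                        X self-dual
                • done:
                  recv[Bool] ↦ send[Bool]
                    send[Bool] ↦ recv[Bool]
                      X self-dual
        • ok:
          recv[Str] ↦ send[Str]
            offer{stop,done,ok} ↦ select{stop,done,ok}  (&→⊕)
              • stop:
                offer{retry,err} ↦ select{retry,err}  (&→⊕)
                  • retry:
                    offer{err,retry,ack} ↦ select{err,retry,ack}  (&→⊕)
                      • err:
                        X self-dual
                      • retry:
                        end self-dual
                      • ack:
                        X self-dual
                  • err:
                    recv[Bool] ↦ send[Bool]
                      X self-dual
              • done:
                offer{ack,more,done} ↦ select{ack,more,done}  (&→⊕)
                  • ack:
                    select{more,done} ↦ offer{more,done}  (internal→external)
                      • more:
                        end self-dual
                      • done:
                        X self-dual
                  • more:
                    offer{stop,retry,err} ↦ select{stop,retry,err}  (&→⊕)
                      • stop:
                        end self-dual
                      • retry:
                        X self-dual
                      • err:
                        X self-dual
                  • done:
                    select{ack,more} ↦ offer{ack,more}  (internal→external)
                      • ack:
                        end self-dual
                      • more:
                        X self-dual
              • ok:
                offer{ack,stop} ↦ select{ack,stop}  (&→⊕)
                  • ack:
                    select{retry,ack} ↦ offer{retry,ack}  (internal→external)
                      • retry:
                        X self-dual
                      • ack:
                        X self-dual
                  • stop:
                    send[Str] ↦ recv[Str]
                      X self-dual

send[Unit].recv[Bool].μX.offer{ack: offer{done: select{data: send[Str].offer{ack: X, done: X, retry: end}, err: select{more: offer{err: X, retry: X, data: X}, retry: send[Unit].X}}, retry: offer{more: recv[Int].send[Bool].end, ack: send[Str].select{retry: X, stop: X}, done: select{data: recv[Unit].X, stop: offer{ack: end, data: end, done: X}}}, stop: select{stop: offer{ack: offer{err: X, ack: X, retry: end}, more: recv[Int].X}, done: send[Bool].recv[Bool].X}}, ok: send[Str].select{stop: select{retry: select{err: X, retry: end, ack: X}, err: send[Bool].X}, done: select{ack: offer{more: end, done: X}, more: select{stop: end, retry: X, err: X}, done: offer{ack: end, more: X}}, ok: select{ack: offer{retry: X, ack: X}, stop: recv[Str].X}}}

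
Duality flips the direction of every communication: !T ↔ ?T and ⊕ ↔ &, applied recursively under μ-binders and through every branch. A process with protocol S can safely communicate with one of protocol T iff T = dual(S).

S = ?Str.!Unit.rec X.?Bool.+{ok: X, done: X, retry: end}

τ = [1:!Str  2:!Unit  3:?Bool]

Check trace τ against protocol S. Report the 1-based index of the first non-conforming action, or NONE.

@1 got !Str, protocol expects ?Str  ✗

1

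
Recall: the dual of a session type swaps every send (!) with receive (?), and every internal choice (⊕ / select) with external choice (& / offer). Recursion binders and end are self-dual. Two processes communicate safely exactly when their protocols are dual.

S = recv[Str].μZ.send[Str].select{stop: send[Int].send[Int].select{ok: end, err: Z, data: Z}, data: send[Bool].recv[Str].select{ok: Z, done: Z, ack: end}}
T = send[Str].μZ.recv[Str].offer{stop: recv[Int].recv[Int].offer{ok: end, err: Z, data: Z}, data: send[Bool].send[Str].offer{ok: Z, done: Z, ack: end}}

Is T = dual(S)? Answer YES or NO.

NO

recv[Str] ‖ send[Str]  ok
  μZ ‖ μZ  ok (binder kept)
    send[Str] ‖ recv[Str]  ok
      select{stop,data} ‖ offer{stop,data}  ok labels match
        [stop]
          send[Int] ‖ recv[Int]  ok
            send[Int] ‖ recv[Int]  ok
              select{ok,err,data} ‖ offer{ok,err,data}  ok labels match
                [ok]
                  end ‖ end  ok
                [err]
                  Z ‖ Z  ok
                [data]
                  Z ‖ Z  ok
        [data]
          send[Bool] ‖ send[Bool]  ✗ same direction on both sides — not dual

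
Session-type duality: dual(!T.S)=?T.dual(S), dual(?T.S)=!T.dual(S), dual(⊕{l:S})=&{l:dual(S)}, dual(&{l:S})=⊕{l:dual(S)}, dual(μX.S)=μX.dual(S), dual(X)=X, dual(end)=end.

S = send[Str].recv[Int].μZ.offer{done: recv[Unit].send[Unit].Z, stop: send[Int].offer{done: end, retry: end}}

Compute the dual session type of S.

send[Str] ↦ recv[Str]
  recv[Int] ↦ send[Int]
    μZ ↦ μZ  (μ self-dual)
      offer{done,stop} ↦ select{done,stop}  (external→internal)
        [done]
          recv[Unit] ↦ send[Unit]
            send[Unit] ↦ recv[Unit]
              dual(Z) = Z
        [stop]
          send[Int] ↦ recv[Int]
            offer{done,retry} ↦ select{done,retry}  (external→internal)
              [done]
                dual(end) = end
              [retry]
                dual(end) = end

recv[Str].send[Int].μZ.select{done: send[Unit].recv[Unit].Z, stop: recv[Int].select{done: end, retry: end}}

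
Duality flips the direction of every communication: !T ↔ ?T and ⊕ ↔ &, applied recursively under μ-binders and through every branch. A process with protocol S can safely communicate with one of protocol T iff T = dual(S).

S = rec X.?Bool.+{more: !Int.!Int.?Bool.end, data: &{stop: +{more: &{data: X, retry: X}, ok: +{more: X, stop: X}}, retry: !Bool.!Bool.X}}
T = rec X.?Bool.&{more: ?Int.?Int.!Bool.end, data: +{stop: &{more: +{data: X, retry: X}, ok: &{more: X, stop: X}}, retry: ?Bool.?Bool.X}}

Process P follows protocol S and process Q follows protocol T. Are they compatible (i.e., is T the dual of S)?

NO

rec X vs rec X  ok (rec unchanged)
  ?Bool vs ?Bool  ✗ same direction on both sides — not dual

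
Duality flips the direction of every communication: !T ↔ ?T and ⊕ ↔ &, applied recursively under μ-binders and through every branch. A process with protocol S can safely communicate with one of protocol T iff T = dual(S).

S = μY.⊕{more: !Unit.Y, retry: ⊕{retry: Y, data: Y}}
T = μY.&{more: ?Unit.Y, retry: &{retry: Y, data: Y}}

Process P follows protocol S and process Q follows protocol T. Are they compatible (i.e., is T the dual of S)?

YES

μY vs μY  ✓ (binder kept)
  ⊕{more,retry} vs &{more,retry}  ✓ labels match
    [more]
      !Unit vs ?Unit  ✓
        Y vs Y  ✓
    [retry]
      ⊕{retry,data} vs &{retry,data}  ✓ labels match
        [retry]
          Y vs Y  ✓
        [data]
          Y vs Y  ✓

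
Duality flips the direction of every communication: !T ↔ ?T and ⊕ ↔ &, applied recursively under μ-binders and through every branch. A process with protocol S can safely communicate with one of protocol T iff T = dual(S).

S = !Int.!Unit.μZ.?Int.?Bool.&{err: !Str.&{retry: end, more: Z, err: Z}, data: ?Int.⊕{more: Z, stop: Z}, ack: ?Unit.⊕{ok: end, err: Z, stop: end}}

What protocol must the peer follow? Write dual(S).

!Int → ?Int
  !Unit → ?Unit
    μZ → μZ  (binder kept)
      ?Int → !Int
        ?Bool → !Bool
          &{err,data,ack} → ⊕{err,data,ack}  (&→⊕)
            [err]
              !Str → ?Str
                &{retry,more,err} → ⊕{retry,more,err}  (&→⊕)
                  [retry]
                    end ↦ end
                  [more]
                    Z ↦ Z
                  [err]
                    Z ↦ Z
            [data]
              ?Int → !Int
                ⊕{more,stop} → &{more,stop}  (select→offer)
                  [more]
                    Z ↦ Z
                  [stop]
                    Z ↦ Z
            [ack]
              ?Unit → !Unit
                ⊕{ok,err,stop} → &{ok,err,stop}  (select→offer)
                  [ok]
                    end ↦ end
                  [err]
                    Z ↦ Z
                  [stop]
                    end ↦ end

?Int.?Unit.μZ.!Int.!Bool.⊕{err: ?Str.⊕{retry: end, more: Z, err: Z}, data: !Int.&{more: Z, stop: Z}, ack: !Unit.&{ok: end, err: Z, stop: end}}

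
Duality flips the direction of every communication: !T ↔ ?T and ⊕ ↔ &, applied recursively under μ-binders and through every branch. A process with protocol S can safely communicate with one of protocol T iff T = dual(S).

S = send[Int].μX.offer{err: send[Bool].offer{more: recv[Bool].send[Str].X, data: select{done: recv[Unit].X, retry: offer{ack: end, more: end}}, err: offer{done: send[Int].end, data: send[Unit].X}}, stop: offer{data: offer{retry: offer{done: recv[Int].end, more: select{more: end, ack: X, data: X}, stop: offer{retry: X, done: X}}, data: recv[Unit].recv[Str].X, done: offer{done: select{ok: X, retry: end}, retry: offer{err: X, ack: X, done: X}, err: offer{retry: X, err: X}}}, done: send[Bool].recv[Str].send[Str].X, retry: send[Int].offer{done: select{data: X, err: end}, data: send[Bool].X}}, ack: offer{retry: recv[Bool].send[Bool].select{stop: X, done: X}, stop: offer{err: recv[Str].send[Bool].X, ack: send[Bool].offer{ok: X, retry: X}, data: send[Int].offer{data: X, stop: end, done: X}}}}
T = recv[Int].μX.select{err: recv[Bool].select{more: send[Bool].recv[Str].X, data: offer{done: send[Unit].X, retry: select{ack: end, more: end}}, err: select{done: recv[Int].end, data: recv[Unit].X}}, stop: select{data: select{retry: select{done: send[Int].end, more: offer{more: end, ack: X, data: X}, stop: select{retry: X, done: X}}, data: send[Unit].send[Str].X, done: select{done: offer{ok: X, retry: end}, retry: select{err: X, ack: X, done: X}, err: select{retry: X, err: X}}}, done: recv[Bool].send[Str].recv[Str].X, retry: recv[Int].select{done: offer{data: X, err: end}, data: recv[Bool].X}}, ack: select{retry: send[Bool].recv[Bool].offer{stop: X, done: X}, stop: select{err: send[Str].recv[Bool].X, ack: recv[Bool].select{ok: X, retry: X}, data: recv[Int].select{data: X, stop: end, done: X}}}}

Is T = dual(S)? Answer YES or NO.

YES

send[Int] vs recv[Int]  ok
  μX vs μX  ok (μ self-dual)
    offer{err,stop,ack} vs select{err,stop,ack}  ok labels match
      case err:
        send[Bool] vs recv[Bool]  ok
          offer{more,data,err} vs select{more,data,err}  ok labels match
            case more:
              recv[Bool] vs send[Bool]  ok
                send[Str] vs recv[Str]  ok
                  X vs X  ok
            case data:
              select{done,retry} vs offer{done,retry}  ok labels match
                case done:
                  recv[Unit] vs send[Unit]  ok
                    X vs X  ok
                case retry:
                  offer{ack,more} vs select{ack,more}  ok labels match
                    case ack:
                      end vs end  ok
                    case more:
                      end vs end  ok
            case err:
              offer{done,data} vs select{done,data}  ok labels match
                case done:
                  send[Int] vs recv[Int]  ok
                    end vs end  ok
                case data:
                  send[Unit] vs recv[Unit]  ok
                    X vs X  ok
      case stop:
        offer{data,done,retry} vs select{data,done,retry}  ok labels match
          case data:
            offer{retry,data,done} vs select{retry,data,done}  ok labels match
              case retry:
                offer{done,more,stop} vs select{done,more,stop}  ok labels match
                  case done:
                    recv[Int] vs send[Int]  ok
                      end vs end  ok
                  case more:
                    select{more,ack,data} vs offer{more,ack,data}  ok labels match
                      case more:
                        end vs end  ok
                      case ack:
                        X vs X  ok
                      case data:
                        X vs X  ok
                  case stop:
                    offer{retry,done} vs select{retry,done}  ok labels match
                      case retry:
                        X vs X  ok
                      case done:
                        X vs X  ok
              case data:
                recv[Unit] vs send[Unit]  ok
                  recv[Str] vs send[Str]  ok
                    X vs X  ok
              case done:
                offer{done,retry,err} vs select{done,retry,err}  ok labels match
                  case done:
                    select{ok,retry} vs offer{ok,retry}  ok labels match
                      case ok:
                        X vs X  ok
                      case retry:
                        end vs end  ok
                  case retry:
                    offer{err,ack,done} vs select{err,ack,done}  ok labels match
                      case err:
                        X vs X  ok
                      case ack:
                        X vs X  ok
                      case done:
                        X vs X  ok
                  case err:
                    offer{retry,err} vs select{retry,err}  ok labels match
                      case retry:
                        X vs X  ok
                      case err:
                        X vs X  ok
          case done:
            send[Bool] vs recv[Bool]  ok
              recv[Str] vs send[Str]  ok
                send[Str] vs recv[Str]  ok
                  X vs X  ok
          case retry:
            send[Int] vs recv[Int]  ok
              offer{done,data} vs select{done,data}  ok labels match
                case done:
                  select{data,err} vs offer{data,err}  ok labels match
                    case data:
                      X vs X  ok
                    case err:
                      end vs end  ok
                case data:
                  send[Bool] vs recv[Bool]  ok
                    X vs X  ok
      case ack:
        offer{retry,stop} vs select{retry,stop}  ok labels match
          case retry:
            recv[Bool] vs send[Bool]  ok
              send[Bool] vs recv[Bool]  ok
                select{stop,done} vs offer{stop,done}  ok labels match
                  case stop:
                    X vs X  ok
                  case done:
                    X vs X  ok
          case stop:
            offer{err,ack,data} vs select{err,ack,data}  ok labels match
              case err:
                recv[Str] vs send[Str]  ok
                  send[Bool] vs recv[Bool]  ok
                    X vs X  ok
              case ack:
                send[Bool] vs recv[Bool]  ok
                  offer{ok,retry} vs select{ok,retry}  ok labels match
                    case ok:
                      X vs X  ok
                    case retry:
                      X vs X  ok
              case data:
                send[Int] vs recv[Int]  ok
                  offer{data,stop,done} vs select{data,stop,done}  ok labels match
                    case data:
                      X vs X  ok
                    case stop:
                      end vs end  ok
                    case done:
                      X vs X  ok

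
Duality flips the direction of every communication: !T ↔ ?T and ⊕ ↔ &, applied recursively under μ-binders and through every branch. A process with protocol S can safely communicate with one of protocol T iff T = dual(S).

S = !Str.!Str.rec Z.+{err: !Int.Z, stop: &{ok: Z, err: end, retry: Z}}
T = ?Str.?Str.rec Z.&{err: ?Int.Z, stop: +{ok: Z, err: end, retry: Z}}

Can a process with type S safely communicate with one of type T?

YES

!Str ‖ ?Str  match
  !Str ‖ ?Str  match
    rec Z ‖ rec Z  match (binder kept)
      +{err,stop} ‖ &{err,stop}  match label sets agree
        case err:
          !Int ‖ ?Int  match
            Z ‖ Z  match
        case stop:
          &{ok,err,retry} ‖ +{ok,err,retry}  match label sets agree
            case ok:
              Z ‖ Z  match
            case err:
              end ‖ end  match
            case retry:
              Z ‖ Z  match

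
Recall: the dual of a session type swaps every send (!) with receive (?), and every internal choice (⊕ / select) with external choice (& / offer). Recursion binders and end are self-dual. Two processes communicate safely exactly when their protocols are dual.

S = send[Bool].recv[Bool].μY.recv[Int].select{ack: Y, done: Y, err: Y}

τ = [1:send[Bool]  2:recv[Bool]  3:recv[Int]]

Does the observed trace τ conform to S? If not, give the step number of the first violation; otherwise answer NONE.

[1] send[Bool]  ✓  cont: recv[Bool].μY.…
[2] recv[Bool]  ✓  cont: μY.…
[3] recv[Int]  ✓  cont: select{ack: μY.…, done: μY.…, err: μY.…}
trace exhausted — no violation

NONE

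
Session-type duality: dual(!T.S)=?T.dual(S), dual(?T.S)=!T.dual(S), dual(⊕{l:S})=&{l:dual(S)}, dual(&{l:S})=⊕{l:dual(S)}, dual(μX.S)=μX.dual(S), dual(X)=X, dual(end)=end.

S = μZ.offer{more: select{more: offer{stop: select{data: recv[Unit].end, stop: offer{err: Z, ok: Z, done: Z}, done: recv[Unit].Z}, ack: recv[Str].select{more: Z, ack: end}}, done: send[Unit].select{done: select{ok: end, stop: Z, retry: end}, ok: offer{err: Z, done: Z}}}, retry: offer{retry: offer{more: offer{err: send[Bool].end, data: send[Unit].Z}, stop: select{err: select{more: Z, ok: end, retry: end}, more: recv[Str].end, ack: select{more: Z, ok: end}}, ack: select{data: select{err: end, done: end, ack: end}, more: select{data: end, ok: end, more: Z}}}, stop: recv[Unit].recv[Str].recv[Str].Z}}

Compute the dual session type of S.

μZ.select{more: offer{more: select{stop: offer{data: send[Unit].end, stop: select{err: Z, ok: Z, done: Z}, done: send[Unit].Z}, ack: send[Str].offer{more: Z, ack: end}}, done: recv[Unit].offer{done: offer{ok: end, stop: Z, retry: end}, ok: select{err: Z, done: Z}}}, retry: select{retry: select{more: select{err: recv[Bool].end, data: recv[Unit].Z}, stop: offer{err: offer{more: Z, ok: end, retry: end}, more: send[Str].end, ack: offer{more: Z, ok: end}}, ack: offer{data: offer{err: end, done: end, ack: end}, more: offer{data: end, ok: end, more: Z}}}, stop: send[Unit].send[Str].send[Str].Z}}

μZ = μZ  (rec unchanged)
  offer{more,retry} = select{more,retry}  (&→⊕)
    case more:
      select{more,done} = offer{more,done}  (select→offer)
        case more:
          offer{stop,ack} = select{stop,ack}  (&→⊕)
            case stop:
              select{data,stop,done} = offer{data,stop,done}  (select→offer)
                case data:
                  recv[Unit] = send[Unit]
                    end self-dual
                case stop:
                  offer{err,ok,done} = select{err,ok,done}  (&→⊕)
                    case err:
                      Z self-dual
                    case ok:
                      Z self-dual
                    case done:
                      Z self-dual
                case done:
                  recv[Unit] = send[Unit]
                    Z self-dual
            case ack:
              recv[Str] = send[Str]
                select{more,ack} = offer{more,ack}  (select→offer)
                  case more:
                    Z self-dual
                  case ack:
                    end self-dual
        case done:
          send[Unit] = recv[Unit]
            select{done,ok} = offer{done,ok}  (select→offer)
              case done:
                select{ok,stop,retry} = offer{ok,stop,retry}  (select→offer)
                  case ok:
                    end self-dual
                  case stop:
                    Z self-dual
                  case retry:
                    end self-dual
              case ok:
                offer{err,done} = select{err,done}  (&→⊕)
                  case err:
                    Z self-dual
                  case done:
                    Z self-dual
    case retry:
      offer{retry,stop} = select{retry,stop}  (&→⊕)
        case retry:
          offer{more,stop,ack} = select{more,stop,ack}  (&→⊕)
            case more:
              offer{err,data} = select{err,data}  (&→⊕)
                case err:
                  send[Bool] = recv[Bool]
                    end self-dual
                case data:
                  send[Unit] = recv[Unit]
                    Z self-dual
            case stop:
              select{err,more,ack} = offer{err,more,ack}  (select→offer)
                case err:
                  select{more,ok,retry} = offer{more,ok,retry}  (select→offer)
                    case more:
                      Z self-dual
                    case ok:
                      end self-dual
                    case retry:
                      end self-dual
                case more:
                  recv[Str] = send[Str]
                    end self-dual
                case ack:
                  select{more,ok} = offer{more,ok}  (select→offer)
                    case more:
                      Z self-dual
                    case ok:
                      end self-dual
            case ack:
              select{data,more} = offer{data,more}  (select→offer)
                case data:
                  select{err,done,ack} = offer{err,done,ack}  (select→offer)
                    case err:
                      end self-dual
                    case done:
                      end self-dual
                    case ack:
                      end self-dual
                case more:
                  select{data,ok,more} = offer{data,ok,more}  (select→offer)
                    case data:
                      end self-dual
                    case ok:
                      end self-dual
                    case more:
                      Z self-dual
        case stop:
          recv[Unit] = send[Unit]
            recv[Str] = send[Str]
              recv[Str] = send[Str]
                Z self-dual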